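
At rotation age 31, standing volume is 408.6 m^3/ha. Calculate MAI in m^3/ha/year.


Formula: MAI = Total Volume / Stand Age
MAI = 408.6 m^3/ha / 31 years
MAI = 13.18 m^3/ha/year

13.18


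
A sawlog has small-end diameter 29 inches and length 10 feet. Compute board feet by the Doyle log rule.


Doyle: BF = (D - 4)^2 * L / 16
Adjusted diameter = 29 - 4 = 25 in
(D-4)^2 = 25^2 = 625
BF = 625 * 10 / 16 = 391 BF

391


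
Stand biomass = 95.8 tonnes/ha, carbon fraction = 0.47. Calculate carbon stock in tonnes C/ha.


Formula: Carbon Stock = Biomass * Carbon Fraction
C = 95.8 t/ha * 0.47
C = 45.0 t C/ha

45.0


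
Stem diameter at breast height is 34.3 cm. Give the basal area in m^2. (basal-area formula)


Formula: BA = pi * (DBH/2)^2 / 10000  (cm^2 to m^2)
Radius = DBH/2 = 34.3/2 = 17.15 cm
BA = pi * 17.15^2 / 10000
   = 924.0131 cm^2 / 10000
   = 0.0924 m^2

0.0924


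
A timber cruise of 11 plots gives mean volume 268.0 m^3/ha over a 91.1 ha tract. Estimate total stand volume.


Formula: Total Volume = Mean Volume per ha * Total Area
Total Volume = 268.0 m^3/ha * 91.1 ha
Total Volume = 24415 m^3

24415


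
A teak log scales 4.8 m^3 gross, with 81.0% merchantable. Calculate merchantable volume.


Formula: MV = V_total * (merchantable_pct / 100)
Merchantable fraction = 81.0% / 100 = 0.81
MV = 4.8 m^3 * 0.81 = 3.888 m^3

3.888


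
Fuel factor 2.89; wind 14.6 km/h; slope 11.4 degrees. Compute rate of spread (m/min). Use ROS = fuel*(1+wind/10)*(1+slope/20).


Formula: ROS = fuel * (1 + wind/10) * (1 + slope/20)
Wind factor = 1 + 14.6/10 = 2.46
Slope factor = 1 + 11.4/20 = 1.57
ROS = 2.89 * 2.46 * 1.57 = 11.16 m/min

11.16


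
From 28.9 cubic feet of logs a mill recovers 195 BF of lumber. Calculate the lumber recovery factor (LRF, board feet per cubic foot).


Formula: LRF = Lumber Output (BF) / Log Input (ft^3)
LRF = 195 BF / 28.9 ft^3
LRF = 6.75 BF/ft^3

6.75


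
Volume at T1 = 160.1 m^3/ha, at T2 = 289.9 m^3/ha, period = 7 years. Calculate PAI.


Formula: PAI = (V_T2 - V_T1) / (T2 - T1)
Volume increment = 289.9 - 160.1 = 129.8 m^3/ha
PAI = 129.8 / 7 = 18.54 m^3/ha/year

18.54


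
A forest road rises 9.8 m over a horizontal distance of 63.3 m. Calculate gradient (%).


Formula: Gradient = rise / run * 100
Gradient = 9.8 / 63.3 * 100 = 15.5%

15.5


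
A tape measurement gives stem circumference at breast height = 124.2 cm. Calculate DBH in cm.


Formula: DBH = C / pi
DBH = 124.2 / pi
pi = 3.14159...
DBH = 39.5 cm

39.5


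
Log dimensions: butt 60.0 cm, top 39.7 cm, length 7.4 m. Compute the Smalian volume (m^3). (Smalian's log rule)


Smalian: V = (A1 + A2)/2 * L,  A = pi*(D/200)^2
A1 = pi*(60.0/200)^2 = 0.282743 m^2
A2 = pi*(39.7/200)^2 = 0.123786 m^2
V = (0.282743+0.123786)/2*7.4 = 1.5042 m^3

1.5042


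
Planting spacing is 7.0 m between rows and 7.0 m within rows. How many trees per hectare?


Formula: TPH = 10000 m^2/ha / (spacing_x * spacing_y)
Area per tree = 7.0 m * 7.0 m = 49.0 m^2
TPH = 10000 / 49.0 = 204 trees/ha

204


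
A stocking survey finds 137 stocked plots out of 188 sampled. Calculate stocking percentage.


Formula: Stocking % = stocked plots / total plots * 100
Stocking = 137 / 188 * 100
Stocking = 0.7287 * 100 = 72.9%

72.9


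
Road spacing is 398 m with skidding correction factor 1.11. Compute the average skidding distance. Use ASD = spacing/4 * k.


Formula: ASD = (spacing / 4) * correction
Uncorrected distance = spacing / 4 = 398 / 4 = 99.5 m
ASD = 99.5 * 1.11 = 110 m

110


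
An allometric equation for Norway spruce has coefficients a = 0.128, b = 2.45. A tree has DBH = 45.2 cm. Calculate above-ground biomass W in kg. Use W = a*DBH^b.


Formula: W = a * DBH^b  (allometric power law)
DBH^b = 45.2^2.45 = 11352.4387
W = 0.128 * 11352.4387 = 1453.1 kg

1453.1


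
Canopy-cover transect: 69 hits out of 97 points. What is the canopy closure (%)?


Formula: Canopy closure = covered points / total points * 100
Closure = 69 / 97 * 100
Closure = 0.7113 * 100 = 71.1%

71.1


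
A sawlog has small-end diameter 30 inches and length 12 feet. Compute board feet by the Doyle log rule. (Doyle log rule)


Doyle: BF = (D - 4)^2 * L / 16
Adjusted diameter = 30 - 4 = 26 in
(D-4)^2 = 26^2 = 676
BF = 676 * 12 / 16 = 507 BF

507


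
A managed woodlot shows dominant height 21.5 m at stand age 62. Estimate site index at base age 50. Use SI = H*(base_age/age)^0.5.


Formula: SI = H_dom * (base_age / age)^0.5
Age ratio = 50 / 62 = 0.80645
sqrt(age_ratio) = 0.89803
SI = 21.5 * 0.89803 = 19.3 m

19.3


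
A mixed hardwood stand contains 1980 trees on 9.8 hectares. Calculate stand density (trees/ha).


Formula: Stand Density = N_trees / Area_ha
Density = 1980 trees / 9.8 ha
Density = 202 trees/ha

202


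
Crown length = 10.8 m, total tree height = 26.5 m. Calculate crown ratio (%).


Formula: Crown Ratio = (Crown Length / Total Height) * 100
CR = (10.8 m / 26.5 m) * 100
CR = 0.4075 * 100 = 40.8%

40.8


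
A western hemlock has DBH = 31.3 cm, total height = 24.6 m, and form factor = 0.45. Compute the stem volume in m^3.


Formula: V = pi * (DBH/200)^2 * H * ff
Radius = DBH/200 = 31.3/200 = 0.1565 m
Radius^2 = 0.1565^2 = 0.02449225 m^2
V = pi * 0.02449225 * 24.6 * 0.45
V = 0.852 m^3

0.852


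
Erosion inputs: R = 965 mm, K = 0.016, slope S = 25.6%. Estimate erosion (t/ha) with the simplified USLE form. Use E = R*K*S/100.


Formula: E = R * K * S / 100  (simplified USLE)
R * K = 965 * 0.016 = 15.44
E = 15.44 * 25.6 / 100 = 3.95 t/ha

3.95


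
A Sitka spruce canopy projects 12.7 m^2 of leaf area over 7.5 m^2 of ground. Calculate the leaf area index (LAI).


Formula: LAI = total leaf area / ground area  (dimensionless)
LAI = 12.7 m^2 / 7.5 m^2
LAI = 1.69

1.69


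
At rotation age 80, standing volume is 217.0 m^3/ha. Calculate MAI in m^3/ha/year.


Formula: MAI = Total Volume / Stand Age
MAI = 217.0 m^3/ha / 80 years
MAI = 2.71 m^3/ha/year

2.71


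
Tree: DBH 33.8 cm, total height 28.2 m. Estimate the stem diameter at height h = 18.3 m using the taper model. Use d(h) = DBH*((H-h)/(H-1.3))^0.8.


Taper: d(h) = DBH * ((H - h) / (H - 1.3))^0.8
Numerator = H - h = 28.2 - 18.3 = 9.9 m
Denominator = H - 1.3 = 28.2 - 1.3 = 26.9 m
Ratio = 9.9 / 26.9 = 0.36803
d = 33.8 * 0.36803^0.8 = 15.2 cm

15.2


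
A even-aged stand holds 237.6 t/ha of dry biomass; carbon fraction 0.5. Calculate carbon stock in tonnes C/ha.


Formula: Carbon Stock = Biomass * Carbon Fraction
C = 237.6 t/ha * 0.5
C = 118.8 t C/ha

118.8


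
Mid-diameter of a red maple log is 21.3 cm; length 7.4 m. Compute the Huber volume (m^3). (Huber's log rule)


Huber: V = Am * L,  Am = pi*(Dm/200)^2
Am = pi*(21.3/200)^2 = 0.035633 m^2
V = 0.035633*7.4 = 0.2637 m^3

0.2637


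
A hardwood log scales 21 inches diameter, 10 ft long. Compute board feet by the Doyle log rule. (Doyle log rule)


Doyle: BF = (D - 4)^2 * L / 16
Adjusted diameter = 21 - 4 = 17 in
(D-4)^2 = 17^2 = 289
BF = 289 * 10 / 16 = 181 BF

181


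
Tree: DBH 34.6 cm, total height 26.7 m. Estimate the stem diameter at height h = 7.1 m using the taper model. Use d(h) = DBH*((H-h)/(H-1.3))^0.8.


Taper: d(h) = DBH * ((H - h) / (H - 1.3))^0.8
Numerator = H - h = 26.7 - 7.1 = 19.6 m
Denominator = H - 1.3 = 26.7 - 1.3 = 25.4 m
Ratio = 19.6 / 25.4 = 0.77165
d = 34.6 * 0.77165^0.8 = 28.1 cm

28.1


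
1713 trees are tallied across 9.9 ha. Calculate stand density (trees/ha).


Formula: Stand Density = N_trees / Area_ha
Density = 1713 trees / 9.9 ha
Density = 173 trees/ha

173


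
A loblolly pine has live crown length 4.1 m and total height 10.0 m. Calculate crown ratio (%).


Formula: Crown Ratio = (Crown Length / Total Height) * 100
CR = (4.1 m / 10.0 m) * 100
CR = 0.41 * 100 = 41.0%

41.0


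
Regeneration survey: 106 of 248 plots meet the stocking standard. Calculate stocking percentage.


Formula: Stocking % = stocked plots / total plots * 100
Stocking = 106 / 248 * 100
Stocking = 0.4274 * 100 = 42.7%

42.7


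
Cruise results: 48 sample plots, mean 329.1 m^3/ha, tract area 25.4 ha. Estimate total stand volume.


Formula: Total Volume = Mean Volume per ha * Total Area
Total Volume = 329.1 m^3/ha * 25.4 ha
Total Volume = 8359 m^3

8359


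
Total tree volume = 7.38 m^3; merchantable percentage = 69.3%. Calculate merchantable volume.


Formula: MV = V_total * (merchantable_pct / 100)
Merchantable fraction = 69.3% / 100 = 0.693
MV = 7.38 m^3 * 0.693 = 5.114 m^3

5.114


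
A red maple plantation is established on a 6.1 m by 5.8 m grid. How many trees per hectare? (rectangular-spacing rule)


Formula: TPH = 10000 m^2/ha / (spacing_x * spacing_y)
Area per tree = 6.1 m * 5.8 m = 35.38 m^2
TPH = 10000 / 35.38 = 283 trees/ha

283


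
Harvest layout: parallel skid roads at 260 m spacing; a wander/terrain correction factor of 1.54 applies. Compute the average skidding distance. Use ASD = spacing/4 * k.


Formula: ASD = (spacing / 4) * correction
Uncorrected distance = spacing / 4 = 260 / 4 = 65 m
ASD = 65 * 1.54 = 100 m

100


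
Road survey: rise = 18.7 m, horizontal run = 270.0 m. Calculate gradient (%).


Formula: Gradient = rise / run * 100
Gradient = 18.7 / 270.0 * 100 = 6.9%

6.9


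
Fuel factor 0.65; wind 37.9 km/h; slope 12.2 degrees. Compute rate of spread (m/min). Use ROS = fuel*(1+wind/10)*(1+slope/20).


Formula: ROS = fuel * (1 + wind/10) * (1 + slope/20)
Wind factor = 1 + 37.9/10 = 4.79
Slope factor = 1 + 12.2/20 = 1.61
ROS = 0.65 * 4.79 * 1.61 = 5.01 m/min

5.01


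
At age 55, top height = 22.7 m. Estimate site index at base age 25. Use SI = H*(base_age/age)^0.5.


Formula: SI = H_dom * (base_age / age)^0.5
Age ratio = 25 / 55 = 0.45455
sqrt(age_ratio) = 0.6742
SI = 22.7 * 0.6742 = 15.3 m

15.3


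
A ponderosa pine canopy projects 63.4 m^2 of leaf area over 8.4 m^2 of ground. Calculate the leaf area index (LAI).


Formula: LAI = total leaf area / ground area  (dimensionless)
LAI = 63.4 m^2 / 8.4 m^2
LAI = 7.55

7.55


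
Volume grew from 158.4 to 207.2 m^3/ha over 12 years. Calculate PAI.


Formula: PAI = (V_T2 - V_T1) / (T2 - T1)
Volume increment = 207.2 - 158.4 = 48.8 m^3/ha
PAI = 48.8 / 12 = 4.07 m^3/ha/year

4.07


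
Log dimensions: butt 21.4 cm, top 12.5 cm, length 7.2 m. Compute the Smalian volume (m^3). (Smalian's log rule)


Smalian: V = (A1 + A2)/2 * L,  A = pi*(D/200)^2
A1 = pi*(21.4/200)^2 = 0.035968 m^2
A2 = pi*(12.5/200)^2 = 0.012272 m^2
V = (0.035968+0.012272)/2*7.2 = 0.1737 m^3

0.1737


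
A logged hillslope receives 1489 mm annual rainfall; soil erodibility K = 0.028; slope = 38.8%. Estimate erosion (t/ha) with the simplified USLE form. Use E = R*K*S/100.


Formula: E = R * K * S / 100  (simplified USLE)
R * K = 1489 * 0.028 = 41.692
E = 41.692 * 38.8 / 100 = 16.18 t/ha

16.18


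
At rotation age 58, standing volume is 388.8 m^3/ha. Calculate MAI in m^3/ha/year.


Formula: MAI = Total Volume / Stand Age
MAI = 388.8 m^3/ha / 58 years
MAI = 6.7 m^3/ha/year

6.7


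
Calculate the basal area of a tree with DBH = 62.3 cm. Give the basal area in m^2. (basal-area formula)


Formula: BA = pi * (DBH/2)^2 / 10000  (cm^2 to m^2)
Radius = DBH/2 = 62.3/2 = 31.15 cm
BA = pi * 31.15^2 / 10000
   = 3048.358 cm^2 / 10000
   = 0.3048 m^2

0.3048


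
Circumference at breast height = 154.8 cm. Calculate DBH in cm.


Formula: DBH = C / pi
DBH = 154.8 / pi
pi = 3.14159...
DBH = 49.3 cm

49.3


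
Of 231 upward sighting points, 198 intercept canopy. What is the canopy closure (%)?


Formula: Canopy closure = covered points / total points * 100
Closure = 198 / 231 * 100
Closure = 0.8571 * 100 = 85.7%

85.7


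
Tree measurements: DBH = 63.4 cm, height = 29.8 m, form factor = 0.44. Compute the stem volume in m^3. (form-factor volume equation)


Formula: V = pi * (DBH/200)^2 * H * ff
Radius = DBH/200 = 63.4/200 = 0.317 m
Radius^2 = 0.317^2 = 0.100489 m^2
V = pi * 0.100489 * 29.8 * 0.44
V = 4.139 m^3

4.139


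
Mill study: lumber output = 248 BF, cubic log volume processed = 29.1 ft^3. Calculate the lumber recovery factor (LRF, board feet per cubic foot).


Formula: LRF = Lumber Output (BF) / Log Input (ft^3)
LRF = 248 BF / 29.1 ft^3
LRF = 8.52 BF/ft^3

8.52


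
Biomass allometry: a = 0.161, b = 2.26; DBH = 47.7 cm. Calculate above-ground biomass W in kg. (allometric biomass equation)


Formula: W = a * DBH^b  (allometric power law)
DBH^b = 47.7^2.26 = 6215.1489
W = 0.161 * 6215.1489 = 1000.6 kg

1000.6


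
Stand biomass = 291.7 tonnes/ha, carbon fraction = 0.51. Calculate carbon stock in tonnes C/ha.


Formula: Carbon Stock = Biomass * Carbon Fraction
C = 291.7 t/ha * 0.51
C = 148.8 t C/ha

148.8


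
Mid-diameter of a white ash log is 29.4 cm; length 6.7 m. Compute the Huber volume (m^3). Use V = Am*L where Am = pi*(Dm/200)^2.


Huber: V = Am * L,  Am = pi*(Dm/200)^2
Am = pi*(29.4/200)^2 = 0.067887 m^2
V = 0.067887*6.7 = 0.4548 m^3

0.4548


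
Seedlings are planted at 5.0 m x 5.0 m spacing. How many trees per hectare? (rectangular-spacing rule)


Formula: TPH = 10000 m^2/ha / (spacing_x * spacing_y)
Area per tree = 5.0 m * 5.0 m = 25.0 m^2
TPH = 10000 / 25.0 = 400 trees/ha

400


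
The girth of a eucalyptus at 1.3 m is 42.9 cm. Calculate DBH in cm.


Formula: DBH = C / pi
DBH = 42.9 / pi
pi = 3.14159...
DBH = 13.7 cm

13.7


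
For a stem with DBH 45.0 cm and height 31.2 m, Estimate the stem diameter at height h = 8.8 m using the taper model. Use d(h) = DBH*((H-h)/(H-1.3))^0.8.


Taper: d(h) = DBH * ((H - h) / (H - 1.3))^0.8
Numerator = H - h = 31.2 - 8.8 = 22.4 m
Denominator = H - 1.3 = 31.2 - 1.3 = 29.9 m
Ratio = 22.4 / 29.9 = 0.74916
d = 45.0 * 0.74916^0.8 = 35.7 cm

35.7


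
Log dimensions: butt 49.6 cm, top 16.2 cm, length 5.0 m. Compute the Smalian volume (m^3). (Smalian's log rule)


Smalian: V = (A1 + A2)/2 * L,  A = pi*(D/200)^2
A1 = pi*(49.6/200)^2 = 0.193221 m^2
A2 = pi*(16.2/200)^2 = 0.020612 m^2
V = (0.193221+0.020612)/2*5.0 = 0.5346 m^3

0.5346


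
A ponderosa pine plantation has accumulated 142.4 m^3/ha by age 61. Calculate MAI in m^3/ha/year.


Formula: MAI = Total Volume / Stand Age
MAI = 142.4 m^3/ha / 61 years
MAI = 2.33 m^3/ha/year

2.33


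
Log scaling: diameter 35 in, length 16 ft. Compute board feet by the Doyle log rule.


Doyle: BF = (D - 4)^2 * L / 16
Adjusted diameter = 35 - 4 = 31 in
(D-4)^2 = 31^2 = 961
BF = 961 * 16 / 16 = 961 BF

961


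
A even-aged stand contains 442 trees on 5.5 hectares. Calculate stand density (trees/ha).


Formula: Stand Density = N_trees / Area_ha
Density = 442 trees / 5.5 ha
Density = 80 trees/ha

80


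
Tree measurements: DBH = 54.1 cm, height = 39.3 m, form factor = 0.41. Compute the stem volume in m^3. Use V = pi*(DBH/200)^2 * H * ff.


Formula: V = pi * (DBH/200)^2 * H * ff
Radius = DBH/200 = 54.1/200 = 0.2705 m
Radius^2 = 0.2705^2 = 0.07317025 m^2
V = pi * 0.07317025 * 39.3 * 0.41
V = 3.704 m^3

3.704


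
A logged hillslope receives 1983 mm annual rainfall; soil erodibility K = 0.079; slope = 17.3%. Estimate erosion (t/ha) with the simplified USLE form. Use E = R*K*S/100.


Formula: E = R * K * S / 100  (simplified USLE)
R * K = 1983 * 0.079 = 156.657
E = 156.657 * 17.3 / 100 = 27.1 t/ha

27.1


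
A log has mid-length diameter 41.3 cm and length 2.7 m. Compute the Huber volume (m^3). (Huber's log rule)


Huber: V = Am * L,  Am = pi*(Dm/200)^2
Am = pi*(41.3/200)^2 = 0.133965 m^2
V = 0.133965*2.7 = 0.3617 m^3

0.3617


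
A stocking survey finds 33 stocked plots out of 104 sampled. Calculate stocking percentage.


Formula: Stocking % = stocked plots / total plots * 100
Stocking = 33 / 104 * 100
Stocking = 0.3173 * 100 = 31.7%

31.7


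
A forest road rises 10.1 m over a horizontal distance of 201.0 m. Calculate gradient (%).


Formula: Gradient = rise / run * 100
Gradient = 10.1 / 201.0 * 100 = 5.0%

5.0


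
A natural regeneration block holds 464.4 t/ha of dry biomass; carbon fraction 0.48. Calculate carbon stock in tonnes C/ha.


Formula: Carbon Stock = Biomass * Carbon Fraction
C = 464.4 t/ha * 0.48
C = 222.9 t C/ha

222.9


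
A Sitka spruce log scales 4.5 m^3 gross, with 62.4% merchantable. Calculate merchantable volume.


Formula: MV = V_total * (merchantable_pct / 100)
Merchantable fraction = 62.4% / 100 = 0.624
MV = 4.5 m^3 * 0.624 = 2.808 m^3

2.808


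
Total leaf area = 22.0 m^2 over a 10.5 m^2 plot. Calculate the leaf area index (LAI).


Formula: LAI = total leaf area / ground area  (dimensionless)
LAI = 22.0 m^2 / 10.5 m^2
LAI = 2.1

2.1


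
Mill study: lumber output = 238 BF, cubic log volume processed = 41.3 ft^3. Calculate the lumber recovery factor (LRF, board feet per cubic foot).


Formula: LRF = Lumber Output (BF) / Log Input (ft^3)
LRF = 238 BF / 41.3 ft^3
LRF = 5.76 BF/ft^3

5.76


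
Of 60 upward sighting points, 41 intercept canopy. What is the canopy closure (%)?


Formula: Canopy closure = covered points / total points * 100
Closure = 41 / 60 * 100
Closure = 0.6833 * 100 = 68.3%

68.3


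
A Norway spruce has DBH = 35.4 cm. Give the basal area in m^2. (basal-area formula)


Formula: BA = pi * (DBH/2)^2 / 10000  (cm^2 to m^2)
Radius = DBH/2 = 35.4/2 = 17.7 cm
BA = pi * 17.7^2 / 10000
   = 984.2296 cm^2 / 10000
   = 0.0984 m^2

0.0984


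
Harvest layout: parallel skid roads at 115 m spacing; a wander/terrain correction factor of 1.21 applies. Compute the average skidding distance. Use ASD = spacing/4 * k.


Formula: ASD = (spacing / 4) * correction
Uncorrected distance = spacing / 4 = 115 / 4 = 28.75 m
ASD = 28.75 * 1.21 = 35 m

35


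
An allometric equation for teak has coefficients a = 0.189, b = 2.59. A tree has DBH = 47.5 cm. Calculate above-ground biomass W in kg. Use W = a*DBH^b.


Formula: W = a * DBH^b  (allometric power law)
DBH^b = 47.5^2.59 = 22010.8315
W = 0.189 * 22010.8315 = 4160.0 kg

4160.0


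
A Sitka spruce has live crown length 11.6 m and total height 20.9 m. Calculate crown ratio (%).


Formula: Crown Ratio = (Crown Length / Total Height) * 100
CR = (11.6 m / 20.9 m) * 100
CR = 0.555 * 100 = 55.5%

55.5


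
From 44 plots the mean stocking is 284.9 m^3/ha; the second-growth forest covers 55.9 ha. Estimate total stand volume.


Formula: Total Volume = Mean Volume per ha * Total Area
Total Volume = 284.9 m^3/ha * 55.9 ha
Total Volume = 15926 m^3

15926


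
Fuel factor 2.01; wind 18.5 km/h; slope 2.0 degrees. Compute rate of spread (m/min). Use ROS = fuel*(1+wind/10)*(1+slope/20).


Formula: ROS = fuel * (1 + wind/10) * (1 + slope/20)
Wind factor = 1 + 18.5/10 = 2.85
Slope factor = 1 + 2.0/20 = 1.1
ROS = 2.01 * 2.85 * 1.1 = 6.3 m/min

6.3


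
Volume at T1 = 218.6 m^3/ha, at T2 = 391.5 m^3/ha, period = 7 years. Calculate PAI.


Formula: PAI = (V_T2 - V_T1) / (T2 - T1)
Volume increment = 391.5 - 218.6 = 172.9 m^3/ha
PAI = 172.9 / 7 = 24.7 m^3/ha/year

24.7


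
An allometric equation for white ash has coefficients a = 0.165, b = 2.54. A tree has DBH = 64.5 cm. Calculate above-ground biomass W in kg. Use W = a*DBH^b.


Formula: W = a * DBH^b  (allometric power law)
DBH^b = 64.5^2.54 = 39471.3223
W = 0.165 * 39471.3223 = 6512.8 kg

6512.8


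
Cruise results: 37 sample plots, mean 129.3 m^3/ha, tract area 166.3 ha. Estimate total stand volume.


Formula: Total Volume = Mean Volume per ha * Total Area
Total Volume = 129.3 m^3/ha * 166.3 ha
Total Volume = 21503 m^3

21503


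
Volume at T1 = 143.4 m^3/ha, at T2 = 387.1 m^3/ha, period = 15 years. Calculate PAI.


Formula: PAI = (V_T2 - V_T1) / (T2 - T1)
Volume increment = 387.1 - 143.4 = 243.7 m^3/ha
PAI = 243.7 / 15 = 16.25 m^3/ha/year

16.25


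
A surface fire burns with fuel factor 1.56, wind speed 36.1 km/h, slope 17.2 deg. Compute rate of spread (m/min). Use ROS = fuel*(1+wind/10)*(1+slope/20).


Formula: ROS = fuel * (1 + wind/10) * (1 + slope/20)
Wind factor = 1 + 36.1/10 = 4.61
Slope factor = 1 + 17.2/20 = 1.86
ROS = 1.56 * 4.61 * 1.86 = 13.38 m/min

13.38


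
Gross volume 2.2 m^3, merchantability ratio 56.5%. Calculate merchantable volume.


Formula: MV = V_total * (merchantable_pct / 100)
Merchantable fraction = 56.5% / 100 = 0.565
MV = 2.2 m^3 * 0.565 = 1.243 m^3

1.243


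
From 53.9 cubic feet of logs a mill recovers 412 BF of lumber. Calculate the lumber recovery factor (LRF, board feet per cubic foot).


Formula: LRF = Lumber Output (BF) / Log Input (ft^3)
LRF = 412 BF / 53.9 ft^3
LRF = 7.64 BF/ft^3

7.64


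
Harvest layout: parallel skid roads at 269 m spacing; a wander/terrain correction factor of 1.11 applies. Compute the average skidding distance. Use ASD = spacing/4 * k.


Formula: ASD = (spacing / 4) * correction
Uncorrected distance = spacing / 4 = 269 / 4 = 67.25 m
ASD = 67.25 * 1.11 = 75 m

75


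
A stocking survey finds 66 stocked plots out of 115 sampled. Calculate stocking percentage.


Formula: Stocking % = stocked plots / total plots * 100
Stocking = 66 / 115 * 100
Stocking = 0.5739 * 100 = 57.4%

57.4


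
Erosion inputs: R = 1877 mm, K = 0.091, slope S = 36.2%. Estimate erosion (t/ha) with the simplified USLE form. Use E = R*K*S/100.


Formula: E = R * K * S / 100  (simplified USLE)
R * K = 1877 * 0.091 = 170.807
E = 170.807 * 36.2 / 100 = 61.83 t/ha

61.83


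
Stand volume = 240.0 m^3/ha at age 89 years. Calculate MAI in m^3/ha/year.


Formula: MAI = Total Volume / Stand Age
MAI = 240.0 m^3/ha / 89 years
MAI = 2.7 m^3/ha/year

2.7


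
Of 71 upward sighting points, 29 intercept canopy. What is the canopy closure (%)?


Formula: Canopy closure = covered points / total points * 100
Closure = 29 / 71 * 100
Closure = 0.4085 * 100 = 40.8%

40.8


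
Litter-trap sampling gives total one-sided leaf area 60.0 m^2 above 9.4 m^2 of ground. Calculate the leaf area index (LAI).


Formula: LAI = total leaf area / ground area  (dimensionless)
LAI = 60.0 m^2 / 9.4 m^2
LAI = 6.38

6.38


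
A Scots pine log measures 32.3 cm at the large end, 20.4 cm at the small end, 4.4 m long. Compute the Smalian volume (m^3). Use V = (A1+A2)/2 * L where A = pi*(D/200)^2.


Smalian: V = (A1 + A2)/2 * L,  A = pi*(D/200)^2
A1 = pi*(32.3/200)^2 = 0.08194 m^2
A2 = pi*(20.4/200)^2 = 0.032685 m^2
V = (0.08194+0.032685)/2*4.4 = 0.2522 m^3

0.2522


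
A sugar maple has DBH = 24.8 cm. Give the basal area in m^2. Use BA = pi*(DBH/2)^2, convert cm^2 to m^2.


Formula: BA = pi * (DBH/2)^2 / 10000  (cm^2 to m^2)
Radius = DBH/2 = 24.8/2 = 12.4 cm
BA = pi * 12.4^2 / 10000
   = 483.0513 cm^2 / 10000
   = 0.0483 m^2

0.0483


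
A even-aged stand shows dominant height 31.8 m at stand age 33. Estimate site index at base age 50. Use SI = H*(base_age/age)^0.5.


Formula: SI = H_dom * (base_age / age)^0.5
Age ratio = 50 / 33 = 1.51515
sqrt(age_ratio) = 1.23091
SI = 31.8 * 1.23091 = 39.1 m

39.1


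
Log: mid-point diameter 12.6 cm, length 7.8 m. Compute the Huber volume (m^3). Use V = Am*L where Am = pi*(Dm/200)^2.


Huber: V = Am * L,  Am = pi*(Dm/200)^2
Am = pi*(12.6/200)^2 = 0.012469 m^2
V = 0.012469*7.8 = 0.0973 m^3

0.0973


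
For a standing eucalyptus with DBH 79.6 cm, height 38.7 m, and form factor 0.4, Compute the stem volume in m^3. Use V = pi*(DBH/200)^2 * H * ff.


Formula: V = pi * (DBH/200)^2 * H * ff
Radius = DBH/200 = 79.6/200 = 0.398 m
Radius^2 = 0.398^2 = 0.158404 m^2
V = pi * 0.158404 * 38.7 * 0.4
V = 7.703 m^3

7.703


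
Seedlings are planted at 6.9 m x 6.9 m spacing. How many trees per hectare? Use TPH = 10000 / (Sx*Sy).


Formula: TPH = 10000 m^2/ha / (spacing_x * spacing_y)
Area per tree = 6.9 m * 6.9 m = 47.61 m^2
TPH = 10000 / 47.61 = 210 trees/ha

210


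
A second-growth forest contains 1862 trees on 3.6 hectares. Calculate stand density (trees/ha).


Formula: Stand Density = N_trees / Area_ha
Density = 1862 trees / 3.6 ha
Density = 517 trees/ha

517


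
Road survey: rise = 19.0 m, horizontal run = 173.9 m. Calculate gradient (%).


Formula: Gradient = rise / run * 100
Gradient = 19.0 / 173.9 * 100 = 10.9%

10.9


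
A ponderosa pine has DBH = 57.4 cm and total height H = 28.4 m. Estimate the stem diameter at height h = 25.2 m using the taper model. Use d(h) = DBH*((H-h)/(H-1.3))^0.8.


Taper: d(h) = DBH * ((H - h) / (H - 1.3))^0.8
Numerator = H - h = 28.4 - 25.2 = 3.2 m
Denominator = H - 1.3 = 28.4 - 1.3 = 27.1 m
Ratio = 3.2 / 27.1 = 0.11808
d = 57.4 * 0.11808^0.8 = 10.4 cm

10.4


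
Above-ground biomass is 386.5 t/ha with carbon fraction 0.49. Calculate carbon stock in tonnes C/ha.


Formula: Carbon Stock = Biomass * Carbon Fraction
C = 386.5 t/ha * 0.49
C = 189.4 t C/ha

189.4


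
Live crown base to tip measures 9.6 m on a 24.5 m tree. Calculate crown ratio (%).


Formula: Crown Ratio = (Crown Length / Total Height) * 100
CR = (9.6 m / 24.5 m) * 100
CR = 0.3918 * 100 = 39.2%

39.2


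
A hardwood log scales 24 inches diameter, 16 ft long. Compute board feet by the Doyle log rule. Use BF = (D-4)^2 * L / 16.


Doyle: BF = (D - 4)^2 * L / 16
Adjusted diameter = 24 - 4 = 20 in
(D-4)^2 = 20^2 = 400
BF = 400 * 16 / 16 = 400 BF

400


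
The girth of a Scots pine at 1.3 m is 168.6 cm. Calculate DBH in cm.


Formula: DBH = C / pi
DBH = 168.6 / pi
pi = 3.14159...
DBH = 53.7 cm

53.7


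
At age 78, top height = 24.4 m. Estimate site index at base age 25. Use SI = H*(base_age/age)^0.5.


Formula: SI = H_dom * (base_age / age)^0.5
Age ratio = 25 / 78 = 0.32051
sqrt(age_ratio) = 0.56614
SI = 24.4 * 0.56614 = 13.8 m

13.8


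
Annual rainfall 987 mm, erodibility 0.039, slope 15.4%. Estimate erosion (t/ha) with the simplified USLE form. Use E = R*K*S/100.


Formula: E = R * K * S / 100  (simplified USLE)
R * K = 987 * 0.039 = 38.493
E = 38.493 * 15.4 / 100 = 5.93 t/ha

5.93


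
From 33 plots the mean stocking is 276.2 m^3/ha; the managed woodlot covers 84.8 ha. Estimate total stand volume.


Formula: Total Volume = Mean Volume per ha * Total Area
Total Volume = 276.2 m^3/ha * 84.8 ha
Total Volume = 23422 m^3

23422


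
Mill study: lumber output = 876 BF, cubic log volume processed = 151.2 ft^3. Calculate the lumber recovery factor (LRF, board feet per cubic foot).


Formula: LRF = Lumber Output (BF) / Log Input (ft^3)
LRF = 876 BF / 151.2 ft^3
LRF = 5.79 BF/ft^3

5.79


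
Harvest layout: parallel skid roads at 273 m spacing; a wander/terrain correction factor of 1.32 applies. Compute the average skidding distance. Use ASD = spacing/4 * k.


Formula: ASD = (spacing / 4) * correction
Uncorrected distance = spacing / 4 = 273 / 4 = 68.25 m
ASD = 68.25 * 1.32 = 90 m

90


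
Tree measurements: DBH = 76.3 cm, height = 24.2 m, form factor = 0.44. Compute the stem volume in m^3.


Formula: V = pi * (DBH/200)^2 * H * ff
Radius = DBH/200 = 76.3/200 = 0.3815 m
Radius^2 = 0.3815^2 = 0.14554225 m^2
V = pi * 0.14554225 * 24.2 * 0.44
V = 4.869 m^3

4.869


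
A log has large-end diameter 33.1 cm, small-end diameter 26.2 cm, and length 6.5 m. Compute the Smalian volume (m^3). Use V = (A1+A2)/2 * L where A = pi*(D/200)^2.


Smalian: V = (A1 + A2)/2 * L,  A = pi*(D/200)^2
A1 = pi*(33.1/200)^2 = 0.086049 m^2
A2 = pi*(26.2/200)^2 = 0.053913 m^2
V = (0.086049+0.053913)/2*6.5 = 0.4549 m^3

0.4549


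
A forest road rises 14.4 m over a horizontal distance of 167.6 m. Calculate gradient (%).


Formula: Gradient = rise / run * 100
Gradient = 14.4 / 167.6 * 100 = 8.6%

8.6


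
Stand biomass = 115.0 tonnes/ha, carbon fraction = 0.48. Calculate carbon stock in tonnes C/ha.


Formula: Carbon Stock = Biomass * Carbon Fraction
C = 115.0 t/ha * 0.48
C = 55.2 t C/ha

55.2


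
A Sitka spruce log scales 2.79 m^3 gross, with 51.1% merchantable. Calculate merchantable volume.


Formula: MV = V_total * (merchantable_pct / 100)
Merchantable fraction = 51.1% / 100 = 0.511
MV = 2.79 m^3 * 0.511 = 1.426 m^3

1.426


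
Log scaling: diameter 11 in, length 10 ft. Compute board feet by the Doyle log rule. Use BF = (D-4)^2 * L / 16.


Doyle: BF = (D - 4)^2 * L / 16
Adjusted diameter = 11 - 4 = 7 in
(D-4)^2 = 7^2 = 49
BF = 49 * 10 / 16 = 31 BF

31


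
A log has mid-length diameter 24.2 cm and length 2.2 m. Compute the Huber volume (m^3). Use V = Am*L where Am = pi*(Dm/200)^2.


Huber: V = Am * L,  Am = pi*(Dm/200)^2
Am = pi*(24.2/200)^2 = 0.045996 m^2
V = 0.045996*2.2 = 0.1012 m^3

0.1012


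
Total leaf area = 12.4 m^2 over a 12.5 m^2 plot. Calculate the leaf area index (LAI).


Formula: LAI = total leaf area / ground area  (dimensionless)
LAI = 12.4 m^2 / 12.5 m^2
LAI = 0.99

0.99


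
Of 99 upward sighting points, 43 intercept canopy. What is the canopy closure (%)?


Formula: Canopy closure = covered points / total points * 100
Closure = 43 / 99 * 100
Closure = 0.4343 * 100 = 43.4%

43.4


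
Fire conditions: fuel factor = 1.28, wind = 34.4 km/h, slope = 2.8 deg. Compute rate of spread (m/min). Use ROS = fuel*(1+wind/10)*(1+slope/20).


Formula: ROS = fuel * (1 + wind/10) * (1 + slope/20)
Wind factor = 1 + 34.4/10 = 4.44
Slope factor = 1 + 2.8/20 = 1.14
ROS = 1.28 * 4.44 * 1.14 = 6.48 m/min

6.48


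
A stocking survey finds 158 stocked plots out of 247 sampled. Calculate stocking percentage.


Formula: Stocking % = stocked plots / total plots * 100
Stocking = 158 / 247 * 100
Stocking = 0.6397 * 100 = 64.0%

64.0


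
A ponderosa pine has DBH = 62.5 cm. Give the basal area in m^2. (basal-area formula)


Formula: BA = pi * (DBH/2)^2 / 10000  (cm^2 to m^2)
Radius = DBH/2 = 62.5/2 = 31.25 cm
BA = pi * 31.25^2 / 10000
   = 3067.9616 cm^2 / 10000
   = 0.3068 m^2

0.3068


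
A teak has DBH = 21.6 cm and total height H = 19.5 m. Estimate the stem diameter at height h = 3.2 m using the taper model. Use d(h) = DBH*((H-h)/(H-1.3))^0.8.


Taper: d(h) = DBH * ((H - h) / (H - 1.3))^0.8
Numerator = H - h = 19.5 - 3.2 = 16.3 m
Denominator = H - 1.3 = 19.5 - 1.3 = 18.2 m
Ratio = 16.3 / 18.2 = 0.8956
d = 21.6 * 0.8956^0.8 = 19.8 cm

19.8


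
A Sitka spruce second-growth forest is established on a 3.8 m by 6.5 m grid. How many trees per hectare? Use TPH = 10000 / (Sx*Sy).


Formula: TPH = 10000 m^2/ha / (spacing_x * spacing_y)
Area per tree = 3.8 m * 6.5 m = 24.7 m^2
TPH = 10000 / 24.7 = 405 trees/ha

405


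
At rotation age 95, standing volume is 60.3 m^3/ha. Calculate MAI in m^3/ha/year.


Formula: MAI = Total Volume / Stand Age
MAI = 60.3 m^3/ha / 95 years
MAI = 0.63 m^3/ha/year

0.63


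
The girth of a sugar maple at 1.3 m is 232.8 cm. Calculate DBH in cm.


Formula: DBH = C / pi
DBH = 232.8 / pi
pi = 3.14159...
DBH = 74.1 cm

74.1


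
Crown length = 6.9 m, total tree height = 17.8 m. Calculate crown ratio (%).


Formula: Crown Ratio = (Crown Length / Total Height) * 100
CR = (6.9 m / 17.8 m) * 100
CR = 0.3876 * 100 = 38.8%

38.8


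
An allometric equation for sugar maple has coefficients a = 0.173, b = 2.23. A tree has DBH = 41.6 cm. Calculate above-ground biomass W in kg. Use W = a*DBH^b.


Formula: W = a * DBH^b  (allometric power law)
DBH^b = 41.6^2.23 = 4079.2294
W = 0.173 * 4079.2294 = 705.7 kg

705.7


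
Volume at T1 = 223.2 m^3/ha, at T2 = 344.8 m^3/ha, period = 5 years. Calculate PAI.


Formula: PAI = (V_T2 - V_T1) / (T2 - T1)
Volume increment = 344.8 - 223.2 = 121.6 m^3/ha
PAI = 121.6 / 5 = 24.32 m^3/ha/year

24.32


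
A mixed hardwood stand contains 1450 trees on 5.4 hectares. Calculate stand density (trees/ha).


Formula: Stand Density = N_trees / Area_ha
Density = 1450 trees / 5.4 ha
Density = 269 trees/ha

269


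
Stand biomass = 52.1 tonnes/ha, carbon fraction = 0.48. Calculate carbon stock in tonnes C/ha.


Formula: Carbon Stock = Biomass * Carbon Fraction
C = 52.1 t/ha * 0.48
C = 25.0 t C/ha

25.0


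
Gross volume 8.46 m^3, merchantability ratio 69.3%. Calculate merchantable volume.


Formula: MV = V_total * (merchantable_pct / 100)
Merchantable fraction = 69.3% / 100 = 0.693
MV = 8.46 m^3 * 0.693 = 5.863 m^3

5.863


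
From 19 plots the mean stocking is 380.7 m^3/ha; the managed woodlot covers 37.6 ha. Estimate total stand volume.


Formula: Total Volume = Mean Volume per ha * Total Area
Total Volume = 380.7 m^3/ha * 37.6 ha
Total Volume = 14314 m^3

14314


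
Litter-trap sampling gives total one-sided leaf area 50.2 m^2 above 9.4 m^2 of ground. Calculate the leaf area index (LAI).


Formula: LAI = total leaf area / ground area  (dimensionless)
LAI = 50.2 m^2 / 9.4 m^2
LAI = 5.34

5.34


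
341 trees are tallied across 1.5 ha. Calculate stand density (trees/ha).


Formula: Stand Density = N_trees / Area_ha
Density = 341 trees / 1.5 ha
Density = 227 trees/ha

227


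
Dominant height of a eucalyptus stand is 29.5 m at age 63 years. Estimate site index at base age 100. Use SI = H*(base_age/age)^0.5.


Formula: SI = H_dom * (base_age / age)^0.5
Age ratio = 100 / 63 = 1.5873
sqrt(age_ratio) = 1.25988
SI = 29.5 * 1.25988 = 37.2 m

37.2


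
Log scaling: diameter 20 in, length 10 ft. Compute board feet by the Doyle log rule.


Doyle: BF = (D - 4)^2 * L / 16
Adjusted diameter = 20 - 4 = 16 in
(D-4)^2 = 16^2 = 256
BF = 256 * 10 / 16 = 160 BF

160


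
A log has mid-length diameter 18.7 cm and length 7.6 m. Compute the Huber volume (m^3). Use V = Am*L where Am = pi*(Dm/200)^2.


Huber: V = Am * L,  Am = pi*(Dm/200)^2
Am = pi*(18.7/200)^2 = 0.027465 m^2
V = 0.027465*7.6 = 0.2087 m^3

0.2087


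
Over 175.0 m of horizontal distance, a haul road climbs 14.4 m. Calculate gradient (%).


Formula: Gradient = rise / run * 100
Gradient = 14.4 / 175.0 * 100 = 8.2%

8.2


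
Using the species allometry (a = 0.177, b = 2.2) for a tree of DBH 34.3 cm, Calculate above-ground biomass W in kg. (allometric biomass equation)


Formula: W = a * DBH^b  (allometric power law)
DBH^b = 34.3^2.2 = 2385.8716
W = 0.177 * 2385.8716 = 422.3 kg

422.3


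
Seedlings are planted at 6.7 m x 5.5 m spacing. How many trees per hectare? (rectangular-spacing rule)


Formula: TPH = 10000 m^2/ha / (spacing_x * spacing_y)
Area per tree = 6.7 m * 5.5 m = 36.85 m^2
TPH = 10000 / 36.85 = 271 trees/ha

271


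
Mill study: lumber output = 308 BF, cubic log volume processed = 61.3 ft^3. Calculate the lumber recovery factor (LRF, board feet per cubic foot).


Formula: LRF = Lumber Output (BF) / Log Input (ft^3)
LRF = 308 BF / 61.3 ft^3
LRF = 5.02 BF/ft^3

5.02


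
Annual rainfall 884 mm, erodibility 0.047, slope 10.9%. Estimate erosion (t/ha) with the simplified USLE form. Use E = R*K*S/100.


Formula: E = R * K * S / 100  (simplified USLE)
R * K = 884 * 0.047 = 41.548
E = 41.548 * 10.9 / 100 = 4.53 t/ha

4.53


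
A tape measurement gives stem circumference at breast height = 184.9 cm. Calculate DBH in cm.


Formula: DBH = C / pi
DBH = 184.9 / pi
pi = 3.14159...
DBH = 58.9 cm

58.9


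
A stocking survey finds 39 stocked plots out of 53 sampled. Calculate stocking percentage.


Formula: Stocking % = stocked plots / total plots * 100
Stocking = 39 / 53 * 100
Stocking = 0.7358 * 100 = 73.6%

73.6


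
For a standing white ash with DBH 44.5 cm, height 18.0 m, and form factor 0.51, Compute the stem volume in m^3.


Formula: V = pi * (DBH/200)^2 * H * ff
Radius = DBH/200 = 44.5/200 = 0.2225 m
Radius^2 = 0.2225^2 = 0.04950625 m^2
V = pi * 0.04950625 * 18.0 * 0.51
V = 1.428 m^3

1.428


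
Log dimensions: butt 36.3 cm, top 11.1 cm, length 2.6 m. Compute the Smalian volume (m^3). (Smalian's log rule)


Smalian: V = (A1 + A2)/2 * L,  A = pi*(D/200)^2
A1 = pi*(36.3/200)^2 = 0.103491 m^2
A2 = pi*(11.1/200)^2 = 0.009677 m^2
V = (0.103491+0.009677)/2*2.6 = 0.1471 m^3

0.1471


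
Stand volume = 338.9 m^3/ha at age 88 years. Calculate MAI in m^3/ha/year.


Formula: MAI = Total Volume / Stand Age
MAI = 338.9 m^3/ha / 88 years
MAI = 3.85 m^3/ha/year

3.85


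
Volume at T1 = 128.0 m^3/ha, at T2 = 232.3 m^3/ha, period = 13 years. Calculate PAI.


Formula: PAI = (V_T2 - V_T1) / (T2 - T1)
Volume increment = 232.3 - 128.0 = 104.3 m^3/ha
PAI = 104.3 / 13 = 8.02 m^3/ha/year

8.02


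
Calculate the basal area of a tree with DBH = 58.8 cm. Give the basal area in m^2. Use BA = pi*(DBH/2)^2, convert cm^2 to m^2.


Formula: BA = pi * (DBH/2)^2 / 10000  (cm^2 to m^2)
Radius = DBH/2 = 58.8/2 = 29.4 cm
BA = pi * 29.4^2 / 10000
   = 2715.467 cm^2 / 10000
   = 0.2715 m^2

0.2715


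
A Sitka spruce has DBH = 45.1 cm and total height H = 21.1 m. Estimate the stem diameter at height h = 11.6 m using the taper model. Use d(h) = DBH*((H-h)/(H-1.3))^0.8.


Taper: d(h) = DBH * ((H - h) / (H - 1.3))^0.8
Numerator = H - h = 21.1 - 11.6 = 9.5 m
Denominator = H - 1.3 = 21.1 - 1.3 = 19.8 m
Ratio = 9.5 / 19.8 = 0.4798
d = 45.1 * 0.4798^0.8 = 25.1 cm

25.1


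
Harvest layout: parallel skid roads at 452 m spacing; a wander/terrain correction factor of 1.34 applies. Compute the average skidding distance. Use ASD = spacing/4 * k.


Formula: ASD = (spacing / 4) * correction
Uncorrected distance = spacing / 4 = 452 / 4 = 113 m
ASD = 113 * 1.34 = 151 m

151


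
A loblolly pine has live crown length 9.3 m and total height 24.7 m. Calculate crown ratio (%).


Formula: Crown Ratio = (Crown Length / Total Height) * 100
CR = (9.3 m / 24.7 m) * 100
CR = 0.3765 * 100 = 37.7%

37.7


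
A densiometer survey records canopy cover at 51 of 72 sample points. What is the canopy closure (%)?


Formula: Canopy closure = covered points / total points * 100
Closure = 51 / 72 * 100
Closure = 0.7083 * 100 = 70.8%

70.8


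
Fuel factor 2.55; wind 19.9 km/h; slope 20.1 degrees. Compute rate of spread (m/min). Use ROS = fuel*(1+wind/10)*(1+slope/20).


Formula: ROS = fuel * (1 + wind/10) * (1 + slope/20)
Wind factor = 1 + 19.9/10 = 2.99
Slope factor = 1 + 20.1/20 = 2.005
ROS = 2.55 * 2.99 * 2.005 = 15.29 m/min

15.29


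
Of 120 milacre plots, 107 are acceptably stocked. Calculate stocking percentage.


Formula: Stocking % = stocked plots / total plots * 100
Stocking = 107 / 120 * 100
Stocking = 0.8917 * 100 = 89.2%

89.2


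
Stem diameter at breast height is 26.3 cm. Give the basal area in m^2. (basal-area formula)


Formula: BA = pi * (DBH/2)^2 / 10000  (cm^2 to m^2)
Radius = DBH/2 = 26.3/2 = 13.15 cm
BA = pi * 13.15^2 / 10000
   = 543.2521 cm^2 / 10000
   = 0.0543 m^2

0.0543


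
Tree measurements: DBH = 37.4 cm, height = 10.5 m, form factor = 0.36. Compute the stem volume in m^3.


Formula: V = pi * (DBH/200)^2 * H * ff
Radius = DBH/200 = 37.4/200 = 0.187 m
Radius^2 = 0.187^2 = 0.034969 m^2
V = pi * 0.034969 * 10.5 * 0.36
V = 0.415 m^3

0.415


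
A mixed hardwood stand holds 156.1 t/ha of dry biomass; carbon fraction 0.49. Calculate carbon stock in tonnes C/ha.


Formula: Carbon Stock = Biomass * Carbon Fraction
C = 156.1 t/ha * 0.49
C = 76.5 t C/ha

76.5


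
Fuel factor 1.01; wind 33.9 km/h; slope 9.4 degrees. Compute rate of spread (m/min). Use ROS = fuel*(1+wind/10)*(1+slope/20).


Formula: ROS = fuel * (1 + wind/10) * (1 + slope/20)
Wind factor = 1 + 33.9/10 = 4.39
Slope factor = 1 + 9.4/20 = 1.47
ROS = 1.01 * 4.39 * 1.47 = 6.52 m/min

6.52


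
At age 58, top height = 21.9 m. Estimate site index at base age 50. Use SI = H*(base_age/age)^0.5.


Formula: SI = H_dom * (base_age / age)^0.5
Age ratio = 50 / 58 = 0.86207
sqrt(age_ratio) = 0.92848
SI = 21.9 * 0.92848 = 20.3 m

20.3


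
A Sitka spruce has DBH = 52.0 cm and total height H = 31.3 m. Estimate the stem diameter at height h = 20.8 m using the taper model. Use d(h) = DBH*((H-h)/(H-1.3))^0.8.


Taper: d(h) = DBH * ((H - h) / (H - 1.3))^0.8
Numerator = H - h = 31.3 - 20.8 = 10.5 m
Denominator = H - 1.3 = 31.3 - 1.3 = 30.0 m
Ratio = 10.5 / 30.0 = 0.35
d = 52.0 * 0.35^0.8 = 22.5 cm

22.5


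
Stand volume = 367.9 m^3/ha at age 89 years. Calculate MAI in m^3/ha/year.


Formula: MAI = Total Volume / Stand Age
MAI = 367.9 m^3/ha / 89 years
MAI = 4.13 m^3/ha/year

4.13
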